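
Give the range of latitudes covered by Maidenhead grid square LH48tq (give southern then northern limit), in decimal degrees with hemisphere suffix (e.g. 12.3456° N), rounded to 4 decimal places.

11.3333° S, 11.2917° S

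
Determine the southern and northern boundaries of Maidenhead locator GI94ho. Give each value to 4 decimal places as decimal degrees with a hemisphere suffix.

5.4167° S, 5.3750° S

Field G=6, I=8: +6·20° lon, +8·10° lat → SW at lon -60°, lat -10°.
Square 9, 4: +9·2° lon, +4·1° lat → SW at lon -42°, lat -6°.
Subsquare h=7, o=14: +7·0.0833333° lon, +14·0.0416667° lat → SW at lon -41.4167°, lat -5.41667°.
Cell spans 0.0833333° lon × 0.0416667° lat.
south 5.4167° S, north 5.3750° S.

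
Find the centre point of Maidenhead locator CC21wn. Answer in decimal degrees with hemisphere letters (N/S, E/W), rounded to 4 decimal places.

Field C=2, C=2: +2·20° lon, +2·10° lat → SW at lon -140°, lat -70°.
Square 2, 1: +2·2° lon, +1·1° lat → SW at lon -136°, lat -69°.
Subsquare w=22, n=13: +22·0.0833333° lon, +13·0.0416667° lat → SW at lon -134.167°, lat -68.4583°.
Cell spans 0.0833333° lon × 0.0416667° lat. Centre is SW corner plus half of each.
latitude 68.4375° S, longitude 134.1250° W.

68.4375° S, 134.1250° W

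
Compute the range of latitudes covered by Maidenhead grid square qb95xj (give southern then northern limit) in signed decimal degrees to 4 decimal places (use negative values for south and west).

-74.6250, -74.5833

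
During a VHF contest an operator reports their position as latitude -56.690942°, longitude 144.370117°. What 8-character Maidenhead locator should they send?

Add 180° to longitude and 90° to latitude: 324.37012, 33.30906.
Field: lon ⌊324.37012/20⌋ = 16 → Q; lat ⌊33.30906/10⌋ = 3 → D.
Square: lon ⌊4.37012/2⌋ = 2; lat ⌊3.30906/1⌋ = 3.
Subsquare: lon ⌊0.37012/0.0833333⌋ = 4 → e; lat ⌊0.30906/0.0416667⌋ = 7 → h.
Extended square: lon ⌊0.03678/0.00833333⌋ = 4; lat ⌊0.01739/0.00416667⌋ = 4.

QD23eh44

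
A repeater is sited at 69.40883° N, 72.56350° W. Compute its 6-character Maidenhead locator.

Offset from 180°W / 90°S: lon 107.4365°, lat 159.4088°.
Field: lon ⌊107.4365/20⌋ = 5 → F; lat ⌊159.4088/10⌋ = 15 → P.
Square: lon ⌊7.4365/2⌋ = 3; lat ⌊9.4088/1⌋ = 9.
Subsquare: lon ⌊1.4365/0.0833333⌋ = 17 → r; lat ⌊0.4088/0.0416667⌋ = 9 → j.

FP39rj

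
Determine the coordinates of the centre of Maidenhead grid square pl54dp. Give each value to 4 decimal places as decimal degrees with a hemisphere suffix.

24.6458° N, 130.2917° E

Field P=15, L=11: +15·20° lon, +11·10° lat → SW at lon 120°, lat 20°.
Square 5, 4: +5·2° lon, +4·1° lat → SW at lon 130°, lat 24°.
Subsquare d=3, p=15: +3·0.0833333° lon, +15·0.0416667° lat → SW at lon 130.25°, lat 24.625°.
Cell spans 0.0833333° lon × 0.0416667° lat. Centre is SW corner plus half of each.
latitude 24.6458° N, longitude 130.2917° E.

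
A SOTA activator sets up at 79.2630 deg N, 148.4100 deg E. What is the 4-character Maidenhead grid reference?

Shift to the Maidenhead origin (180°W, 90°S): lon 328.41, lat 169.26.
Field (20°×10°, letters A–R): 328.41/20 → 16 → Q, 169.26/10 → 16 → Q; chars QQ.
Square (2°×1°, digits 0–9): 8.41/2 → 4, 9.26/1 → 9; chars 49.

QQ49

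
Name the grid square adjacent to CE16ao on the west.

CE06xo

Longitude subsquare a = 0; −1 → -1, wraps to 23 = x, carry into square.
Longitude square 1; −1 → 0.
The latitude characters are unchanged.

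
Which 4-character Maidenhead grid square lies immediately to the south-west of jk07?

IK96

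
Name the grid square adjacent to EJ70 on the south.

EI79

Latitude square 0; −1 → -1, wraps to 9, carry into field.
Latitude field J = 9; −1 → 8 = I.
The longitude characters are unchanged.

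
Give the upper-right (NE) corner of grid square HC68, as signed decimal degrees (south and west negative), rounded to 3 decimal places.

-61.000, -26.000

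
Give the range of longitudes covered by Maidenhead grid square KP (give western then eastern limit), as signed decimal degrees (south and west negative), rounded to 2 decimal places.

20.00, 40.00

Field K=10, P=15: +10·20° lon, +15·10° lat → SW at lon 20°, lat 60°.
Cell spans 20° lon × 10° lat.
west 20.00, east 40.00.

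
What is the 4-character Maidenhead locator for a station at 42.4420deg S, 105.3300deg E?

OE27

Offset from 180°W / 90°S: lon 285.33°, lat 47.56°.
Field: 285.33/20 → 14 → O, 47.56/10 → 4 → E; chars OE.
Square: 5.33/2 → 2, 7.56/1 → 7; chars 27.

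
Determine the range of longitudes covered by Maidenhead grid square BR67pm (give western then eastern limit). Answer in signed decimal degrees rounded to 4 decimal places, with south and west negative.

Field B=1, R=17: +1·20° lon, +17·10° lat → SW at lon -160°, lat 80°.
Square 6, 7: +6·2° lon, +7·1° lat → SW at lon -148°, lat 87°.
Subsquare p=15, m=12: +15·0.0833333° lon, +12·0.0416667° lat → SW at lon -146.75°, lat 87.5°.
Cell spans 0.0833333° lon × 0.0416667° lat.
west -146.7500, east -146.6667.

-146.7500, -146.6667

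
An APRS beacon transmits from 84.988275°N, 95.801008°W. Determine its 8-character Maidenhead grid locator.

Offset from 180°W / 90°S: lon 84.19899°, lat 174.98827°.
Field: 84.19899/20 → 4 → E, 174.98827/10 → 17 → R; chars ER.
Square: 4.19899/2 → 2, 4.98827/1 → 4; chars 24.
Subsquare: 0.19899/0.0833333 → 2 → c, 0.98827/0.0416667 → 23 → x; chars cx.
Extended square: 0.03233/0.00833333 → 3, 0.02994/0.00416667 → 7; chars 37.

ER24cx37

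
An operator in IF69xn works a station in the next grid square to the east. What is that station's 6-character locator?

Longitude subsquare x = 23; +1 → 24, wraps to 0 = a, carry into square.
Longitude square 6; +1 → 7.
The latitude characters are unchanged.

IF79an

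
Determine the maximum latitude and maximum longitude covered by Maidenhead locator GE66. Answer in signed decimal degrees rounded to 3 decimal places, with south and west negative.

-43.000, -46.000

Field G=6, E=4: +6·20° lon, +4·10° lat → SW at lon -60°, lat -50°.
Square 6, 6: +6·2° lon, +6·1° lat → SW at lon -48°, lat -44°.
Cell spans 2° lon × 1° lat. NE corner is SW corner plus one full cell.
latitude -43.000, longitude -46.000.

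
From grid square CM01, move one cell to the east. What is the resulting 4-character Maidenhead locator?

CM11

Longitude square 0; +1 → 1.
The latitude characters are unchanged.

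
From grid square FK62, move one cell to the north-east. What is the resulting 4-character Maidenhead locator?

FK73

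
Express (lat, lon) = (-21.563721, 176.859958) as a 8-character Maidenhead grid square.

RG88kk34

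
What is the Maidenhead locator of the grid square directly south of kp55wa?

Latitude subsquare a = 0; −1 → -1, wraps to 23 = x, carry into square.
Latitude square 5; −1 → 4.
The longitude characters are unchanged.

KP54wx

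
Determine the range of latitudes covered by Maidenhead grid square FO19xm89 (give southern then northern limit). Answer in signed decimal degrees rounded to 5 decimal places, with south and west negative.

59.53750, 59.54167

Field F=5, O=14: +5·20° lon, +14·10° lat → SW at lon -80°, lat 50°.
Square 1, 9: +1·2° lon, +9·1° lat → SW at lon -78°, lat 59°.
Subsquare x=23, m=12: +23·0.0833333° lon, +12·0.0416667° lat → SW at lon -76.0833°, lat 59.5°.
Extended square 8, 9: +8·0.00833333° lon, +9·0.00416667° lat → SW at lon -76.0167°, lat 59.5375°.
Cell spans 0.00833333° lon × 0.00416667° lat.
south 59.53750, north 59.54167.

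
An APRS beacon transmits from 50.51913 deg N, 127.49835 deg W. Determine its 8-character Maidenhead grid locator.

Offset from 180°W / 90°S: lon 52.50165°, lat 140.51913°.
Field: lon ⌊52.50165/20⌋ = 2 → C; lat ⌊140.51913/10⌋ = 14 → O.
Square: lon ⌊12.50165/2⌋ = 6; lat ⌊0.51913/1⌋ = 0.
Subsquare: lon ⌊0.50165/0.0833333⌋ = 6 → g; lat ⌊0.51913/0.0416667⌋ = 12 → m.
Extended square: lon ⌊0.00165/0.00833333⌋ = 0; lat ⌊0.01913/0.00416667⌋ = 4.

CO60gm04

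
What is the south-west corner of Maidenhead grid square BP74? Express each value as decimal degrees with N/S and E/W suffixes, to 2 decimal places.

64.00° N, 146.00° W

Field B=1, P=15: +1·20° lon, +15·10° lat → SW at lon -160°, lat 60°.
Square 7, 4: +7·2° lon, +4·1° lat → SW at lon -146°, lat 64°.
latitude 64.00° N, longitude 146.00° W.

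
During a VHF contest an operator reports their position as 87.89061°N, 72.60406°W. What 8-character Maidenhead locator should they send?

Offset from 180°W / 90°S: lon 107.39594°, lat 177.89061°.
Field (20°×10°, letters A–R): 107.39594/20 → 5 → F, 177.89061/10 → 17 → R; chars FR.
Square (2°×1°, digits 0–9): 7.39594/2 → 3, 7.89061/1 → 7; chars 37.
Subsquare (5′×2.5′, letters a–x): 1.39594/0.0833333 → 16 → q, 0.89061/0.0416667 → 21 → v; chars qv.
Extended square (30″×15″, digits 0–9): 0.06261/0.00833333 → 7, 0.01561/0.00416667 → 3; chars 73.

FR37qv73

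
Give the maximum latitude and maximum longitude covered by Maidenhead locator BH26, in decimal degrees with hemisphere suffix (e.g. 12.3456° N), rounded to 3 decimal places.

Field B=1, H=7: +1·20° lon, +7·10° lat → SW at lon -160°, lat -20°.
Square 2, 6: +2·2° lon, +6·1° lat → SW at lon -156°, lat -14°.
Cell spans 2° lon × 1° lat. NE corner is SW corner plus one full cell.
latitude 13.000° S, longitude 154.000° W.

13.000° S, 154.000° W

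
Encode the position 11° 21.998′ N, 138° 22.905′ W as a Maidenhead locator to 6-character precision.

CK01ti

Add 180° to longitude and 90° to latitude: 41.6182, 101.3666.
Field: lon ⌊41.6182/20⌋ = 2 → C; lat ⌊101.3666/10⌋ = 10 → K.
Square: lon ⌊1.6182/2⌋ = 0; lat ⌊1.3666/1⌋ = 1.
Subsquare: lon ⌊1.6182/0.0833333⌋ = 19 → t; lat ⌊0.3666/0.0416667⌋ = 8 → i.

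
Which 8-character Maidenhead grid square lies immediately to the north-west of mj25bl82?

MJ25bl73

Longitude extended square 8; −1 → 7.
Latitude extended square 2; +1 → 3.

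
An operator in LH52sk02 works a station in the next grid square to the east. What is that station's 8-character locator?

LH52sk12

Longitude extended square 0; +1 → 1.
The latitude characters are unchanged.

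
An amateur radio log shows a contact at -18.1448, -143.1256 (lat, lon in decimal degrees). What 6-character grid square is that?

Add 180° to longitude and 90° to latitude: 36.8744, 71.8552.
Field: 36.8744/20 → 1 → B, 71.8552/10 → 7 → H; chars BH.
Square: 16.8744/2 → 8, 1.8552/1 → 1; chars 81.
Subsquare: 0.8744/0.0833333 → 10 → k, 0.8552/0.0416667 → 20 → u; chars ku.

BH81ku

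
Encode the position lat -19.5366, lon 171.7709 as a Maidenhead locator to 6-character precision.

Offset from 180°W / 90°S: lon 351.7709°, lat 70.4634°.
Field (20°×10°, letters A–R): lon ⌊351.7709/20⌋ = 17 → R; lat ⌊70.4634/10⌋ = 7 → H.
Square (2°×1°, digits 0–9): lon ⌊11.7709/2⌋ = 5; lat ⌊0.4634/1⌋ = 0.
Subsquare (5′×2.5′, letters a–x): lon ⌊1.7709/0.0833333⌋ = 21 → v; lat ⌊0.4634/0.0416667⌋ = 11 → l.

RH50vl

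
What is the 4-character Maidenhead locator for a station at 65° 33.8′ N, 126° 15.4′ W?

Offset from 180°W / 90°S: lon 53.74°, lat 155.56°.
Field: lon ⌊53.74/20⌋ = 2 → C; lat ⌊155.56/10⌋ = 15 → P.
Square: lon ⌊13.74/2⌋ = 6; lat ⌊5.56/1⌋ = 5.

CP65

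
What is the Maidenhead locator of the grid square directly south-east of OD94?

PD03

Longitude square 9; +1 → 10, wraps to 0, carry into field.
Longitude field O = 14; +1 → 15 = P.
Latitude square 4; −1 → 3.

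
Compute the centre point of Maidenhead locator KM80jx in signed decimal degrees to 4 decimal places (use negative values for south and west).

Field K=10, M=12: +10·20° lon, +12·10° lat → SW at lon 20°, lat 30°.
Square 8, 0: +8·2° lon, +0·1° lat → SW at lon 36°, lat 30°.
Subsquare j=9, x=23: +9·0.0833333° lon, +23·0.0416667° lat → SW at lon 36.75°, lat 30.9583°.
Cell spans 0.0833333° lon × 0.0416667° lat. Centre is SW corner plus half of each.
latitude 30.9792, longitude 36.7917.

30.9792, 36.7917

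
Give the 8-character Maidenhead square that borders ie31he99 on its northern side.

IE31hf90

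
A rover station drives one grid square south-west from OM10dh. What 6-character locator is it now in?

OM10cg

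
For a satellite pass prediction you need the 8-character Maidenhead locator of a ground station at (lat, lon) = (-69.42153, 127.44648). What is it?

PC30rn38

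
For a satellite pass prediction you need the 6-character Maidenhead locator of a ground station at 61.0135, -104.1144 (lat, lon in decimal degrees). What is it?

Add 180° to longitude and 90° to latitude: 75.8856, 151.0135.
Field (20°×10°, letters A–R): lon ⌊75.8856/20⌋ = 3 → D; lat ⌊151.0135/10⌋ = 15 → P.
Square (2°×1°, digits 0–9): lon ⌊15.8856/2⌋ = 7; lat ⌊1.0135/1⌋ = 1.
Subsquare (5′×2.5′, letters a–x): lon ⌊1.8856/0.0833333⌋ = 22 → w; lat ⌊0.0135/0.0416667⌋ = 0 → a.

DP71wa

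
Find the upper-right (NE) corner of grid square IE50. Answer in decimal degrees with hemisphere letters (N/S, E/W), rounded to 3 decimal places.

49.000° S, 8.000° W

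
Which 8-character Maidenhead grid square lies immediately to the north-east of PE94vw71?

PE94vw82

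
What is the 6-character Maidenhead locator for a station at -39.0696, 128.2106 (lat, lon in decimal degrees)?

PF40cw

Add 180° to longitude and 90° to latitude: 308.2106, 50.9304.
Field: 308.2106/20 → 15 → P, 50.9304/10 → 5 → F; chars PF.
Square: 8.2106/2 → 4, 0.9304/1 → 0; chars 40.
Subsquare: 0.2106/0.0833333 → 2 → c, 0.9304/0.0416667 → 22 → w; chars cw.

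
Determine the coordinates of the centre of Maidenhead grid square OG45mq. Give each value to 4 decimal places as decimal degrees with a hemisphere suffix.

Field O=14, G=6: +14·20° lon, +6·10° lat → SW at lon 100°, lat -30°.
Square 4, 5: +4·2° lon, +5·1° lat → SW at lon 108°, lat -25°.
Subsquare m=12, q=16: +12·0.0833333° lon, +16·0.0416667° lat → SW at lon 109°, lat -24.3333°.
Cell spans 0.0833333° lon × 0.0416667° lat. Centre is SW corner plus half of each.
latitude 24.3125° S, longitude 109.0417° E.

24.3125° S, 109.0417° E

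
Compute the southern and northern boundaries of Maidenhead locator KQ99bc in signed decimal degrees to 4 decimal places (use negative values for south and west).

Field K=10, Q=16: +10·20° lon, +16·10° lat → SW at lon 20°, lat 70°.
Square 9, 9: +9·2° lon, +9·1° lat → SW at lon 38°, lat 79°.
Subsquare b=1, c=2: +1·0.0833333° lon, +2·0.0416667° lat → SW at lon 38.0833°, lat 79.0833°.
Cell spans 0.0833333° lon × 0.0416667° lat.
south 79.0833, north 79.1250.

79.0833, 79.1250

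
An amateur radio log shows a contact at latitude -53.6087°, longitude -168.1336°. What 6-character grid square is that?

Add 180° to longitude and 90° to latitude: 11.8664, 36.3913.
Field: 11.8664/20 → 0 → A, 36.3913/10 → 3 → D; chars AD.
Square: 11.8664/2 → 5, 6.3913/1 → 6; chars 56.
Subsquare: 1.8664/0.0833333 → 22 → w, 0.3913/0.0416667 → 9 → j; chars wj.

AD56wj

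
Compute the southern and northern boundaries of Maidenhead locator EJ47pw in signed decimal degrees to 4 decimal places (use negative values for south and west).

7.9167, 7.9583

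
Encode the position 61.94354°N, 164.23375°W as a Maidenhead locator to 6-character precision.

AP71vw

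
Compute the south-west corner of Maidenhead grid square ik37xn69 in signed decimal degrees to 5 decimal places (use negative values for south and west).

17.57917, -12.03333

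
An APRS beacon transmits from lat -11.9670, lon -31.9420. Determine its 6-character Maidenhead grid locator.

Shift to the Maidenhead origin (180°W, 90°S): lon 148.0580, lat 78.0330.
Field: lon ⌊148.0580/20⌋ = 7 → H; lat ⌊78.0330/10⌋ = 7 → H.
Square: lon ⌊8.0580/2⌋ = 4; lat ⌊8.0330/1⌋ = 8.
Subsquare: lon ⌊0.0580/0.0833333⌋ = 0 → a; lat ⌊0.0330/0.0416667⌋ = 0 → a.

HH48aa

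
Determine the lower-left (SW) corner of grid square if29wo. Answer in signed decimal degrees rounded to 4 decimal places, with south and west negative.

-30.4167, -14.1667

Field I=8, F=5: +8·20° lon, +5·10° lat → SW at lon -20°, lat -40°.
Square 2, 9: +2·2° lon, +9·1° lat → SW at lon -16°, lat -31°.
Subsquare w=22, o=14: +22·0.0833333° lon, +14·0.0416667° lat → SW at lon -14.1667°, lat -30.4167°.
latitude -30.4167, longitude -14.1667.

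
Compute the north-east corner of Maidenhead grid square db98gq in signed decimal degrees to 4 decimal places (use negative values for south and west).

Field D=3, B=1: +3·20° lon, +1·10° lat → SW at lon -120°, lat -80°.
Square 9, 8: +9·2° lon, +8·1° lat → SW at lon -102°, lat -72°.
Subsquare g=6, q=16: +6·0.0833333° lon, +16·0.0416667° lat → SW at lon -101.5°, lat -71.3333°.
Cell spans 0.0833333° lon × 0.0416667° lat. NE corner is SW corner plus one full cell.
latitude -71.2917, longitude -101.4167.

-71.2917, -101.4167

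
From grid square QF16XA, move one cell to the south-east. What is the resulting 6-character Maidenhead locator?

QF25ax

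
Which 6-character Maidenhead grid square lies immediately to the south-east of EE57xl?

Longitude subsquare x = 23; +1 → 24, wraps to 0 = a, carry into square.
Longitude square 5; +1 → 6.
Latitude subsquare l = 11; −1 → 10 = k.

EE67ak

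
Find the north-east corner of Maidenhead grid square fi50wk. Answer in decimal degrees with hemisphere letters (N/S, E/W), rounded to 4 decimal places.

9.5417° S, 68.0833° W

Field F=5, I=8: +5·20° lon, +8·10° lat → SW at lon -80°, lat -10°.
Square 5, 0: +5·2° lon, +0·1° lat → SW at lon -70°, lat -10°.
Subsquare w=22, k=10: +22·0.0833333° lon, +10·0.0416667° lat → SW at lon -68.1667°, lat -9.58333°.
Cell spans 0.0833333° lon × 0.0416667° lat. NE corner is SW corner plus one full cell.
latitude 9.5417° S, longitude 68.0833° W.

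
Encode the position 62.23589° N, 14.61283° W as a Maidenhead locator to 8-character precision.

IP22qf66

Add 180° to longitude and 90° to latitude: 165.38717, 152.23589.
Field (20°×10°, letters A–R): 165.38717/20 → 8 → I, 152.23589/10 → 15 → P; chars IP.
Square (2°×1°, digits 0–9): 5.38717/2 → 2, 2.23589/1 → 2; chars 22.
Subsquare (5′×2.5′, letters a–x): 1.38717/0.0833333 → 16 → q, 0.23589/0.0416667 → 5 → f; chars qf.
Extended square (30″×15″, digits 0–9): 0.05384/0.00833333 → 6, 0.02756/0.00416667 → 6; chars 66.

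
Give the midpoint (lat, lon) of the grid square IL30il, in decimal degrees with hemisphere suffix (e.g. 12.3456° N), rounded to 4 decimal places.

20.4792° N, 13.2917° W

Field I=8, L=11: +8·20° lon, +11·10° lat → SW at lon -20°, lat 20°.
Square 3, 0: +3·2° lon, +0·1° lat → SW at lon -14°, lat 20°.
Subsquare i=8, l=11: +8·0.0833333° lon, +11·0.0416667° lat → SW at lon -13.3333°, lat 20.4583°.
Cell spans 0.0833333° lon × 0.0416667° lat. Centre is SW corner plus half of each.
latitude 20.4792° N, longitude 13.2917° W.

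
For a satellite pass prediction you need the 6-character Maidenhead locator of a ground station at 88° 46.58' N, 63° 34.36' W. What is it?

FR88fs

Add 180° to longitude and 90° to latitude: 116.4273, 178.7763.
Field (20°×10°, letters A–R): 116.4273/20 → 5 → F, 178.7763/10 → 17 → R; chars FR.
Square (2°×1°, digits 0–9): 16.4273/2 → 8, 8.7763/1 → 8; chars 88.
Subsquare (5′×2.5′, letters a–x): 0.4273/0.0833333 → 5 → f, 0.7763/0.0416667 → 18 → s; chars fs.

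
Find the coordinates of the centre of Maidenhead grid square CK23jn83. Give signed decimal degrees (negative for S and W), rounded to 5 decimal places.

13.55625, -135.17917

Field C=2, K=10: +2·20° lon, +10·10° lat → SW at lon -140°, lat 10°.
Square 2, 3: +2·2° lon, +3·1° lat → SW at lon -136°, lat 13°.
Subsquare j=9, n=13: +9·0.0833333° lon, +13·0.0416667° lat → SW at lon -135.25°, lat 13.5417°.
Extended square 8, 3: +8·0.00833333° lon, +3·0.00416667° lat → SW at lon -135.183°, lat 13.5542°.
Cell spans 0.00833333° lon × 0.00416667° lat. Centre is SW corner plus half of each.
latitude 13.55625, longitude -135.17917.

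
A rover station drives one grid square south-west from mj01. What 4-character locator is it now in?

LJ90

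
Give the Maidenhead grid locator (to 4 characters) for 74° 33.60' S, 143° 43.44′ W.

BB85

Shift to the Maidenhead origin (180°W, 90°S): lon 36.28, lat 15.44.
Field (20°×10°, letters A–R): lon ⌊36.28/20⌋ = 1 → B; lat ⌊15.44/10⌋ = 1 → B.
Square (2°×1°, digits 0–9): lon ⌊16.28/2⌋ = 8; lat ⌊5.44/1⌋ = 5.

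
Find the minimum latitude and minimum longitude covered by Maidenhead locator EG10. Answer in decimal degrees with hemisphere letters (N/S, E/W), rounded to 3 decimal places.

30.000° S, 98.000° W

Field E=4, G=6: +4·20° lon, +6·10° lat → SW at lon -100°, lat -30°.
Square 1, 0: +1·2° lon, +0·1° lat → SW at lon -98°, lat -30°.
latitude 30.000° S, longitude 98.000° W.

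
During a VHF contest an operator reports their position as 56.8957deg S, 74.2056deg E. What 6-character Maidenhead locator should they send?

Shift to the Maidenhead origin (180°W, 90°S): lon 254.2056, lat 33.1043.
Field (20°×10°, letters A–R): 254.2056/20 → 12 → M, 33.1043/10 → 3 → D; chars MD.
Square (2°×1°, digits 0–9): 14.2056/2 → 7, 3.1043/1 → 3; chars 73.
Subsquare (5′×2.5′, letters a–x): 0.2056/0.0833333 → 2 → c, 0.1043/0.0416667 → 2 → c; chars cc.

MD73cc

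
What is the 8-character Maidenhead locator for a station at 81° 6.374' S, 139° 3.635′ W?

CA08lv24

Offset from 180°W / 90°S: lon 40.93942°, lat 8.89377°.
Field: 40.93942/20 → 2 → C, 8.89377/10 → 0 → A; chars CA.
Square: 0.93942/2 → 0, 8.89377/1 → 8; chars 08.
Subsquare: 0.93942/0.0833333 → 11 → l, 0.89377/0.0416667 → 21 → v; chars lv.
Extended square: 0.02275/0.00833333 → 2, 0.01877/0.00416667 → 4; chars 24.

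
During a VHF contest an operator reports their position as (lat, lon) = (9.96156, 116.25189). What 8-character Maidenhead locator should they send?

OJ89dx00

Offset from 180°W / 90°S: lon 296.25189°, lat 99.96156°.
Field (20°×10°, letters A–R): lon ⌊296.25189/20⌋ = 14 → O; lat ⌊99.96156/10⌋ = 9 → J.
Square (2°×1°, digits 0–9): lon ⌊16.25189/2⌋ = 8; lat ⌊9.96156/1⌋ = 9.
Subsquare (5′×2.5′, letters a–x): lon ⌊0.25189/0.0833333⌋ = 3 → d; lat ⌊0.96156/0.0416667⌋ = 23 → x.
Extended square (30″×15″, digits 0–9): lon ⌊0.00189/0.00833333⌋ = 0; lat ⌊0.00323/0.00416667⌋ = 0.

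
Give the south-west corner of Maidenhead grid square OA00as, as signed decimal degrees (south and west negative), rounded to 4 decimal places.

-89.2500, 100.0000

Field O=14, A=0: +14·20° lon, +0·10° lat → SW at lon 100°, lat -90°.
Square 0, 0: +0·2° lon, +0·1° lat → SW at lon 100°, lat -90°.
Subsquare a=0, s=18: +0·0.0833333° lon, +18·0.0416667° lat → SW at lon 100°, lat -89.25°.
latitude -89.2500, longitude 100.0000.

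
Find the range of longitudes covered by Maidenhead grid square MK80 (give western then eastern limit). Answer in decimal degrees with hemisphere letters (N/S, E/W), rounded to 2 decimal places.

76.00° E, 78.00° E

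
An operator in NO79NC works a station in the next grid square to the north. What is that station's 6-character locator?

Latitude subsquare c = 2; +1 → 3 = d.
The longitude characters are unchanged.

NO79nd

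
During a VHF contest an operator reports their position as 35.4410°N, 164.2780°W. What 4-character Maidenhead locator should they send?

AM75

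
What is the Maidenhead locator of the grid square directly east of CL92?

DL02

Longitude square 9; +1 → 10, wraps to 0, carry into field.
Longitude field C = 2; +1 → 3 = D.
The latitude characters are unchanged.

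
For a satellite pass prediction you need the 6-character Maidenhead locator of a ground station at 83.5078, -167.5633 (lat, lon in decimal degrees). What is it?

Offset from 180°W / 90°S: lon 12.4367°, lat 173.5078°.
Field: lon ⌊12.4367/20⌋ = 0 → A; lat ⌊173.5078/10⌋ = 17 → R.
Square: lon ⌊12.4367/2⌋ = 6; lat ⌊3.5078/1⌋ = 3.
Subsquare: lon ⌊0.4367/0.0833333⌋ = 5 → f; lat ⌊0.5078/0.0416667⌋ = 12 → m.

AR63fm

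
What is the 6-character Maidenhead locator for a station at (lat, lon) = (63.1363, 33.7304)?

Shift to the Maidenhead origin (180°W, 90°S): lon 213.7304, lat 153.1363.
Field: lon ⌊213.7304/20⌋ = 10 → K; lat ⌊153.1363/10⌋ = 15 → P.
Square: lon ⌊13.7304/2⌋ = 6; lat ⌊3.1363/1⌋ = 3.
Subsquare: lon ⌊1.7304/0.0833333⌋ = 20 → u; lat ⌊0.1363/0.0416667⌋ = 3 → d.

KP63ud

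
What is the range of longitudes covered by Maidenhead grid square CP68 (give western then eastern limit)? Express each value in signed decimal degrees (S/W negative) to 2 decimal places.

Field C=2, P=15: +2·20° lon, +15·10° lat → SW at lon -140°, lat 60°.
Square 6, 8: +6·2° lon, +8·1° lat → SW at lon -128°, lat 68°.
Cell spans 2° lon × 1° lat.
west -128.00, east -126.00.

-128.00, -126.00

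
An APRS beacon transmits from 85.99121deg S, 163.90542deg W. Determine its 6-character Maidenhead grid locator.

AA84ba

Offset from 180°W / 90°S: lon 16.0946°, lat 4.0088°.
Field: lon ⌊16.0946/20⌋ = 0 → A; lat ⌊4.0088/10⌋ = 0 → A.
Square: lon ⌊16.0946/2⌋ = 8; lat ⌊4.0088/1⌋ = 4.
Subsquare: lon ⌊0.0946/0.0833333⌋ = 1 → b; lat ⌊0.0088/0.0416667⌋ = 0 → a.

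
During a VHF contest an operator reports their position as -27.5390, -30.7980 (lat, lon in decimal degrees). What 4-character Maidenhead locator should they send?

HG42

Shift to the Maidenhead origin (180°W, 90°S): lon 149.20, lat 62.46.
Field: lon ⌊149.20/20⌋ = 7 → H; lat ⌊62.46/10⌋ = 6 → G.
Square: lon ⌊9.20/2⌋ = 4; lat ⌊2.46/1⌋ = 2.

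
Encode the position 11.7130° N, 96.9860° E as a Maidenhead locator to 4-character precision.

NK81

Offset from 180°W / 90°S: lon 276.99°, lat 101.71°.
Field: lon ⌊276.99/20⌋ = 13 → N; lat ⌊101.71/10⌋ = 10 → K.
Square: lon ⌊16.99/2⌋ = 8; lat ⌊1.71/1⌋ = 1.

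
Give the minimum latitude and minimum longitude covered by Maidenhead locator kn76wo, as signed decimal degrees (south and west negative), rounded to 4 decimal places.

Field K=10, N=13: +10·20° lon, +13·10° lat → SW at lon 20°, lat 40°.
Square 7, 6: +7·2° lon, +6·1° lat → SW at lon 34°, lat 46°.
Subsquare w=22, o=14: +22·0.0833333° lon, +14·0.0416667° lat → SW at lon 35.8333°, lat 46.5833°.
latitude 46.5833, longitude 35.8333.

46.5833, 35.8333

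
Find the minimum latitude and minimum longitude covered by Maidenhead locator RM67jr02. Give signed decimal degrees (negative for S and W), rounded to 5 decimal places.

Field R=17, M=12: +17·20° lon, +12·10° lat → SW at lon 160°, lat 30°.
Square 6, 7: +6·2° lon, +7·1° lat → SW at lon 172°, lat 37°.
Subsquare j=9, r=17: +9·0.0833333° lon, +17·0.0416667° lat → SW at lon 172.75°, lat 37.7083°.
Extended square 0, 2: +0·0.00833333° lon, +2·0.00416667° lat → SW at lon 172.75°, lat 37.7167°.
latitude 37.71667, longitude 172.75000.

37.71667, 172.75000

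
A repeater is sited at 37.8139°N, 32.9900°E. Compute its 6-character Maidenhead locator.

KM67lt

Offset from 180°W / 90°S: lon 212.9900°, lat 127.8139°.
Field: 212.9900/20 → 10 → K, 127.8139/10 → 12 → M; chars KM.
Square: 12.9900/2 → 6, 7.8139/1 → 7; chars 67.
Subsquare: 0.9900/0.0833333 → 11 → l, 0.8139/0.0416667 → 19 → t; chars lt.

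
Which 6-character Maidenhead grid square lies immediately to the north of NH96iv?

NH96iw

Latitude subsquare v = 21; +1 → 22 = w.
The longitude characters are unchanged.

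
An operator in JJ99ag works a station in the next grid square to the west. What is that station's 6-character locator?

JJ89xg

Longitude subsquare a = 0; −1 → -1, wraps to 23 = x, carry into square.
Longitude square 9; −1 → 8.
The latitude characters are unchanged.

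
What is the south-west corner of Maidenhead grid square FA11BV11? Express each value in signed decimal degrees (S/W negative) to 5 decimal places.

Field F=5, A=0: +5·20° lon, +0·10° lat → SW at lon -80°, lat -90°.
Square 1, 1: +1·2° lon, +1·1° lat → SW at lon -78°, lat -89°.
Subsquare b=1, v=21: +1·0.0833333° lon, +21·0.0416667° lat → SW at lon -77.9167°, lat -88.125°.
Extended square 1, 1: +1·0.00833333° lon, +1·0.00416667° lat → SW at lon -77.9083°, lat -88.1208°.
latitude -88.12083, longitude -77.90833.

-88.12083, -77.90833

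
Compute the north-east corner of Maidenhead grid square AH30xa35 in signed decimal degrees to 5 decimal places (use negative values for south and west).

Field A=0, H=7: +0·20° lon, +7·10° lat → SW at lon -180°, lat -20°.
Square 3, 0: +3·2° lon, +0·1° lat → SW at lon -174°, lat -20°.
Subsquare x=23, a=0: +23·0.0833333° lon, +0·0.0416667° lat → SW at lon -172.083°, lat -20°.
Extended square 3, 5: +3·0.00833333° lon, +5·0.00416667° lat → SW at lon -172.058°, lat -19.9792°.
Cell spans 0.00833333° lon × 0.00416667° lat. NE corner is SW corner plus one full cell.
latitude -19.97500, longitude -172.05000.

-19.97500, -172.05000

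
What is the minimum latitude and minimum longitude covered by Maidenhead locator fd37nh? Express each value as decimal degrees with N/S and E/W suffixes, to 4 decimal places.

52.7083° S, 72.9167° W

Field F=5, D=3: +5·20° lon, +3·10° lat → SW at lon -80°, lat -60°.
Square 3, 7: +3·2° lon, +7·1° lat → SW at lon -74°, lat -53°.
Subsquare n=13, h=7: +13·0.0833333° lon, +7·0.0416667° lat → SW at lon -72.9167°, lat -52.7083°.
latitude 52.7083° S, longitude 72.9167° W.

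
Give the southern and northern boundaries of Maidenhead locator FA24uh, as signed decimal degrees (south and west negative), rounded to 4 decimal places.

-85.7083, -85.6667

Field F=5, A=0: +5·20° lon, +0·10° lat → SW at lon -80°, lat -90°.
Square 2, 4: +2·2° lon, +4·1° lat → SW at lon -76°, lat -86°.
Subsquare u=20, h=7: +20·0.0833333° lon, +7·0.0416667° lat → SW at lon -74.3333°, lat -85.7083°.
Cell spans 0.0833333° lon × 0.0416667° lat.
south -85.7083, north -85.6667.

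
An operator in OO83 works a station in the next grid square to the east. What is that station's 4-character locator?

OO93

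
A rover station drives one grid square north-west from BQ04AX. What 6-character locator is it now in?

AQ95xa

Longitude subsquare a = 0; −1 → -1, wraps to 23 = x, carry into square.
Longitude square 0; −1 → -1, wraps to 9, carry into field.
Longitude field B = 1; −1 → 0 = A.
Latitude subsquare x = 23; +1 → 24, wraps to 0 = a, carry into square.
Latitude square 4; +1 → 5.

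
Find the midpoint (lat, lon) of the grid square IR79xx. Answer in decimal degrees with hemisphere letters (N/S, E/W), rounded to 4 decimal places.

Field I=8, R=17: +8·20° lon, +17·10° lat → SW at lon -20°, lat 80°.
Square 7, 9: +7·2° lon, +9·1° lat → SW at lon -6°, lat 89°.
Subsquare x=23, x=23: +23·0.0833333° lon, +23·0.0416667° lat → SW at lon -4.08333°, lat 89.9583°.
Cell spans 0.0833333° lon × 0.0416667° lat. Centre is SW corner plus half of each.
latitude 89.9792° N, longitude 4.0417° W.

89.9792° N, 4.0417° W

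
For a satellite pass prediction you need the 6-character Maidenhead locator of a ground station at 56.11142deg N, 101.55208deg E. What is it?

Offset from 180°W / 90°S: lon 281.5521°, lat 146.1114°.
Field: lon ⌊281.5521/20⌋ = 14 → O; lat ⌊146.1114/10⌋ = 14 → O.
Square: lon ⌊1.5521/2⌋ = 0; lat ⌊6.1114/1⌋ = 6.
Subsquare: lon ⌊1.5521/0.0833333⌋ = 18 → s; lat ⌊0.1114/0.0416667⌋ = 2 → c.

OO06sc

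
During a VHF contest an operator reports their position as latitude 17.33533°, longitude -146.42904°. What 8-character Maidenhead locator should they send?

Offset from 180°W / 90°S: lon 33.57096°, lat 107.33533°.
Field: 33.57096/20 → 1 → B, 107.33533/10 → 10 → K; chars BK.
Square: 13.57096/2 → 6, 7.33533/1 → 7; chars 67.
Subsquare: 1.57096/0.0833333 → 18 → s, 0.33533/0.0416667 → 8 → i; chars si.
Extended square: 0.07096/0.00833333 → 8, 0.00200/0.00416667 → 0; chars 80.

BK67si80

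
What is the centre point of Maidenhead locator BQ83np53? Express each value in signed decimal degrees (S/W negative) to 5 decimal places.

Field B=1, Q=16: +1·20° lon, +16·10° lat → SW at lon -160°, lat 70°.
Square 8, 3: +8·2° lon, +3·1° lat → SW at lon -144°, lat 73°.
Subsquare n=13, p=15: +13·0.0833333° lon, +15·0.0416667° lat → SW at lon -142.917°, lat 73.625°.
Extended square 5, 3: +5·0.00833333° lon, +3·0.00416667° lat → SW at lon -142.875°, lat 73.6375°.
Cell spans 0.00833333° lon × 0.00416667° lat. Centre is SW corner plus half of each.
latitude 73.63958, longitude -142.87083.

73.63958, -142.87083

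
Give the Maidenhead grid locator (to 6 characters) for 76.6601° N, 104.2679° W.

DQ76up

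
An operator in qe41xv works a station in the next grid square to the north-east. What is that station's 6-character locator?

QE51aw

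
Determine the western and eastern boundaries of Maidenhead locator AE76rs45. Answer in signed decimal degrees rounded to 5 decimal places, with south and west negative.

-164.55000, -164.54167

Field A=0, E=4: +0·20° lon, +4·10° lat → SW at lon -180°, lat -50°.
Square 7, 6: +7·2° lon, +6·1° lat → SW at lon -166°, lat -44°.
Subsquare r=17, s=18: +17·0.0833333° lon, +18·0.0416667° lat → SW at lon -164.583°, lat -43.25°.
Extended square 4, 5: +4·0.00833333° lon, +5·0.00416667° lat → SW at lon -164.55°, lat -43.2292°.
Cell spans 0.00833333° lon × 0.00416667° lat.
west -164.55000, east -164.54167.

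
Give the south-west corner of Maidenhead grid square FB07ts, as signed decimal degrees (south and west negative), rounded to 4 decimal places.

Field F=5, B=1: +5·20° lon, +1·10° lat → SW at lon -80°, lat -80°.
Square 0, 7: +0·2° lon, +7·1° lat → SW at lon -80°, lat -73°.
Subsquare t=19, s=18: +19·0.0833333° lon, +18·0.0416667° lat → SW at lon -78.4167°, lat -72.25°.
latitude -72.2500, longitude -78.4167.

-72.2500, -78.4167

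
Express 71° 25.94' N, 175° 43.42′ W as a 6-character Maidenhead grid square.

Add 180° to longitude and 90° to latitude: 4.2763, 161.4323.
Field: lon ⌊4.2763/20⌋ = 0 → A; lat ⌊161.4323/10⌋ = 16 → Q.
Square: lon ⌊4.2763/2⌋ = 2; lat ⌊1.4323/1⌋ = 1.
Subsquare: lon ⌊0.2763/0.0833333⌋ = 3 → d; lat ⌊0.4323/0.0416667⌋ = 10 → k.

AQ21dk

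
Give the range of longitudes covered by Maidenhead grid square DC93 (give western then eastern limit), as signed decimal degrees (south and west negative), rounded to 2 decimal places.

-102.00, -100.00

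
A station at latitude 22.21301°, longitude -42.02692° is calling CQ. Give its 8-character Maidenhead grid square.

Add 180° to longitude and 90° to latitude: 137.97308, 112.21301.
Field: 137.97308/20 → 6 → G, 112.21301/10 → 11 → L; chars GL.
Square: 17.97308/2 → 8, 2.21301/1 → 2; chars 82.
Subsquare: 1.97308/0.0833333 → 23 → x, 0.21301/0.0416667 → 5 → f; chars xf.
Extended square: 0.05641/0.00833333 → 6, 0.00468/0.00416667 → 1; chars 61.

GL82xf61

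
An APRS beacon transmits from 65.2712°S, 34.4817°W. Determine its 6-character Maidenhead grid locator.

HC24sr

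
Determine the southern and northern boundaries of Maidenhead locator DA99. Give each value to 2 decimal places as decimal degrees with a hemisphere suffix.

81.00° S, 80.00° S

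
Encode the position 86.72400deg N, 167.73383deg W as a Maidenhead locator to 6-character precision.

AR66dr

Add 180° to longitude and 90° to latitude: 12.2662, 176.7240.
Field: 12.2662/20 → 0 → A, 176.7240/10 → 17 → R; chars AR.
Square: 12.2662/2 → 6, 6.7240/1 → 6; chars 66.
Subsquare: 0.2662/0.0833333 → 3 → d, 0.7240/0.0416667 → 17 → r; chars dr.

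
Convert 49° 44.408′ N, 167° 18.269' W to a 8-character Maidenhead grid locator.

Offset from 180°W / 90°S: lon 12.69552°, lat 139.74013°.
Field: 12.69552/20 → 0 → A, 139.74013/10 → 13 → N; chars AN.
Square: 12.69552/2 → 6, 9.74013/1 → 9; chars 69.
Subsquare: 0.69552/0.0833333 → 8 → i, 0.74013/0.0416667 → 17 → r; chars ir.
Extended square: 0.02885/0.00833333 → 3, 0.03180/0.00416667 → 7; chars 37.

AN69ir37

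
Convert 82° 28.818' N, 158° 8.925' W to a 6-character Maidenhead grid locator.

BR02wl

Add 180° to longitude and 90° to latitude: 21.8512, 172.4803.
Field: 21.8512/20 → 1 → B, 172.4803/10 → 17 → R; chars BR.
Square: 1.8512/2 → 0, 2.4803/1 → 2; chars 02.
Subsquare: 1.8512/0.0833333 → 22 → w, 0.4803/0.0416667 → 11 → l; chars wl.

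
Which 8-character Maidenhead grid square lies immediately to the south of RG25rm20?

Latitude extended square 0; −1 → -1, wraps to 9, carry into subsquare.
Latitude subsquare m = 12; −1 → 11 = l.
The longitude characters are unchanged.

RG25rl29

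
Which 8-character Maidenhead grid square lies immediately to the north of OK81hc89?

Latitude extended square 9; +1 → 10, wraps to 0, carry into subsquare.
Latitude subsquare c = 2; +1 → 3 = d.
The longitude characters are unchanged.

OK81hd80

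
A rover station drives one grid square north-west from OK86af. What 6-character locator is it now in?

Longitude subsquare a = 0; −1 → -1, wraps to 23 = x, carry into square.
Longitude square 8; −1 → 7.
Latitude subsquare f = 5; +1 → 6 = g.

OK76xg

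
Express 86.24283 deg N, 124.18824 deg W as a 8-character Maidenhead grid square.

Offset from 180°W / 90°S: lon 55.81176°, lat 176.24283°.
Field (20°×10°, letters A–R): lon ⌊55.81176/20⌋ = 2 → C; lat ⌊176.24283/10⌋ = 17 → R.
Square (2°×1°, digits 0–9): lon ⌊15.81176/2⌋ = 7; lat ⌊6.24283/1⌋ = 6.
Subsquare (5′×2.5′, letters a–x): lon ⌊1.81176/0.0833333⌋ = 21 → v; lat ⌊0.24283/0.0416667⌋ = 5 → f.
Extended square (30″×15″, digits 0–9): lon ⌊0.06176/0.00833333⌋ = 7; lat ⌊0.03450/0.00416667⌋ = 8.

CR76vf78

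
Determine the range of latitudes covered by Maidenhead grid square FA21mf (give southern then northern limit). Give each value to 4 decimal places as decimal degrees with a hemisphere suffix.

Field F=5, A=0: +5·20° lon, +0·10° lat → SW at lon -80°, lat -90°.
Square 2, 1: +2·2° lon, +1·1° lat → SW at lon -76°, lat -89°.
Subsquare m=12, f=5: +12·0.0833333° lon, +5·0.0416667° lat → SW at lon -75°, lat -88.7917°.
Cell spans 0.0833333° lon × 0.0416667° lat.
south 88.7917° S, north 88.7500° S.

88.7917° S, 88.7500° S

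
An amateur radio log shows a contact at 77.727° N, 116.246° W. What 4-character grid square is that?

DQ17

Add 180° to longitude and 90° to latitude: 63.75, 167.73.
Field: lon ⌊63.75/20⌋ = 3 → D; lat ⌊167.73/10⌋ = 16 → Q.
Square: lon ⌊3.75/2⌋ = 1; lat ⌊7.73/1⌋ = 7.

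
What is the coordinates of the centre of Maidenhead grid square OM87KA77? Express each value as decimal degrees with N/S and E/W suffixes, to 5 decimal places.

Field O=14, M=12: +14·20° lon, +12·10° lat → SW at lon 100°, lat 30°.
Square 8, 7: +8·2° lon, +7·1° lat → SW at lon 116°, lat 37°.
Subsquare k=10, a=0: +10·0.0833333° lon, +0·0.0416667° lat → SW at lon 116.833°, lat 37°.
Extended square 7, 7: +7·0.00833333° lon, +7·0.00416667° lat → SW at lon 116.892°, lat 37.0292°.
Cell spans 0.00833333° lon × 0.00416667° lat. Centre is SW corner plus half of each.
latitude 37.03125° N, longitude 116.89583° E.

37.03125° N, 116.89583° E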